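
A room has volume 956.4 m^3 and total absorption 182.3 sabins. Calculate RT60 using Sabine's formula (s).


Given values:
  V = 956.4 m^3
  A = 182.3 sabins
Formula: RT60 = 0.161 * V / A
Numerator: 0.161 * 956.4 = 153.9804
RT60 = 153.9804 / 182.3 = 0.845

0.845 s


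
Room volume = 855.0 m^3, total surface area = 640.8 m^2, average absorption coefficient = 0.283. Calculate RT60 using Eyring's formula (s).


Given values:
  V = 855.0 m^3, S = 640.8 m^2, alpha = 0.283
Formula: RT60 = 0.161 * V / (-S * ln(1 - alpha))
Compute ln(1 - 0.283) = ln(0.717) = -0.332679
Denominator: -640.8 * -0.332679 = 213.1807
Numerator: 0.161 * 855.0 = 137.655
RT60 = 137.655 / 213.1807 = 0.646

0.646 s


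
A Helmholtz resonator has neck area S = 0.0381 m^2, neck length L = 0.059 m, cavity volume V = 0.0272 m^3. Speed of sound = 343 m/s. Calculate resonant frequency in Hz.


Given values:
  S = 0.0381 m^2, L = 0.059 m, V = 0.0272 m^3, c = 343 m/s
Formula: f = (c / (2*pi)) * sqrt(S / (V * L))
Compute V * L = 0.0272 * 0.059 = 0.0016048
Compute S / (V * L) = 0.0381 / 0.0016048 = 23.7413
Compute sqrt(23.7413) = 4.872504
Compute c / (2*pi) = 343 / 6.283185 = 54.590148
f = 54.590148 * 4.872504 = 265.99

265.99 Hz


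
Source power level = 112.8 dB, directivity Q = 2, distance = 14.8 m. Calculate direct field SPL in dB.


Given values:
  Lw = 112.8 dB, Q = 2, r = 14.8 m
Formula: SPL = Lw + 10 * log10(Q / (4 * pi * r^2))
Compute 4 * pi * r^2 = 4 * pi * 14.8^2 = 2752.5378
Compute Q / denom = 2 / 2752.5378 = 0.0007266
Compute 10 * log10(0.0007266) = -31.387
SPL = 112.8 + (-31.387) = 81.41

81.41 dB


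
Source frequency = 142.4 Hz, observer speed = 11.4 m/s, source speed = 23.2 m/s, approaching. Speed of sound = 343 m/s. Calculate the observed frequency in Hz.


Given values:
  f_s = 142.4 Hz, v_o = 11.4 m/s, v_s = 23.2 m/s
  Direction: approaching
Formula: f_o = f_s * (c + v_o) / (c - v_s)
Numerator: c + v_o = 343 + 11.4 = 354.4
Denominator: c - v_s = 343 - 23.2 = 319.8
f_o = 142.4 * 354.4 / 319.8 = 157.81

157.81 Hz


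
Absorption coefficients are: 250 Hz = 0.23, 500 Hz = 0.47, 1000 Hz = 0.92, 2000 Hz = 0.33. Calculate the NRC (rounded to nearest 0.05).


Given values:
  a_250 = 0.23, a_500 = 0.47
  a_1000 = 0.92, a_2000 = 0.33
Formula: NRC = (a250 + a500 + a1000 + a2000) / 4
Sum = 0.23 + 0.47 + 0.92 + 0.33 = 1.95
NRC = 1.95 / 4 = 0.4875
Rounded to nearest 0.05: 0.5

0.5


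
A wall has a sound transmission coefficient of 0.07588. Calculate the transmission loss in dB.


Given values:
  tau = 0.07588
Formula: TL = 10 * log10(1 / tau)
Compute 1 / tau = 1 / 0.07588 = 13.1787
Compute log10(13.1787) = 1.119873
TL = 10 * 1.119873 = 11.2

11.2 dB


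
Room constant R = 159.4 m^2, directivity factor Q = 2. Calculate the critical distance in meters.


Given values:
  R = 159.4 m^2, Q = 2
Formula: d_c = 0.141 * sqrt(Q * R)
Compute Q * R = 2 * 159.4 = 318.8
Compute sqrt(318.8) = 17.855
d_c = 0.141 * 17.855 = 2.518

2.518 m


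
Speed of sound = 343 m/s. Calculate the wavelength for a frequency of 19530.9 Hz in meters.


Given values:
  c = 343 m/s, f = 19530.9 Hz
Formula: lambda = c / f
lambda = 343 / 19530.9
lambda = 0.0176

0.0176 m


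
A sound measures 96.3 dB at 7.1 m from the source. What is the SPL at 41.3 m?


Given values:
  SPL1 = 96.3 dB, r1 = 7.1 m, r2 = 41.3 m
Formula: SPL2 = SPL1 - 20 * log10(r2 / r1)
Compute ratio: r2 / r1 = 41.3 / 7.1 = 5.8169
Compute log10: log10(5.8169) = 0.764692
Compute drop: 20 * 0.764692 = 15.2938
SPL2 = 96.3 - 15.2938 = 81.01

81.01 dB


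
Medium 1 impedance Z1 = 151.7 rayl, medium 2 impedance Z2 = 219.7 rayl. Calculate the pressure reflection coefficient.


Given values:
  Z1 = 151.7 rayl, Z2 = 219.7 rayl
Formula: R = (Z2 - Z1) / (Z2 + Z1)
Numerator: Z2 - Z1 = 219.7 - 151.7 = 68.0
Denominator: Z2 + Z1 = 219.7 + 151.7 = 371.4
R = 68.0 / 371.4 = 0.1831

0.1831


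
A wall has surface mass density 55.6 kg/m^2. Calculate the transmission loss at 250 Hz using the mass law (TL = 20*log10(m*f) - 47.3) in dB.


Given values:
  m = 55.6 kg/m^2, f = 250 Hz
Formula: TL = 20 * log10(m * f) - 47.3
Compute m * f = 55.6 * 250 = 13900.0
Compute log10(13900.0) = 4.143015
Compute 20 * 4.143015 = 82.8603
TL = 82.8603 - 47.3 = 35.56

35.56 dB


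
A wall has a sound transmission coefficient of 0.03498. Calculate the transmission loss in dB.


Given values:
  tau = 0.03498
Formula: TL = 10 * log10(1 / tau)
Compute 1 / tau = 1 / 0.03498 = 28.5878
Compute log10(28.5878) = 1.456181
TL = 10 * 1.456181 = 14.56

14.56 dB


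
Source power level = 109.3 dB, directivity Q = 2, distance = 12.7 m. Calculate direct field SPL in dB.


Given values:
  Lw = 109.3 dB, Q = 2, r = 12.7 m
Formula: SPL = Lw + 10 * log10(Q / (4 * pi * r^2))
Compute 4 * pi * r^2 = 4 * pi * 12.7^2 = 2026.8299
Compute Q / denom = 2 / 2026.8299 = 0.00098676
Compute 10 * log10(0.00098676) = -30.0579
SPL = 109.3 + (-30.0579) = 79.24

79.24 dB


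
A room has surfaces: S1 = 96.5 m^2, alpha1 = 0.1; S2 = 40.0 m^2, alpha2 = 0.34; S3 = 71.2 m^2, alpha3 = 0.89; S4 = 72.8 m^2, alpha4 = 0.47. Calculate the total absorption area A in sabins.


Given surfaces:
  Surface 1: 96.5 * 0.1 = 9.65
  Surface 2: 40.0 * 0.34 = 13.6
  Surface 3: 71.2 * 0.89 = 63.368
  Surface 4: 72.8 * 0.47 = 34.216
Formula: A = sum(Si * alpha_i)
A = 9.65 + 13.6 + 63.368 + 34.216
A = 120.83

120.83 sabins


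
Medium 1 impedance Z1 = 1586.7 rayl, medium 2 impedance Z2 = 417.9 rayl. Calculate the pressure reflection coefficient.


Given values:
  Z1 = 1586.7 rayl, Z2 = 417.9 rayl
Formula: R = (Z2 - Z1) / (Z2 + Z1)
Numerator: Z2 - Z1 = 417.9 - 1586.7 = -1168.8
Denominator: Z2 + Z1 = 417.9 + 1586.7 = 2004.6
R = -1168.8 / 2004.6 = -0.5831

-0.5831


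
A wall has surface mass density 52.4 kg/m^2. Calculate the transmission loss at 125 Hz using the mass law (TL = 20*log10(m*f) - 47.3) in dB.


Given values:
  m = 52.4 kg/m^2, f = 125 Hz
Formula: TL = 20 * log10(m * f) - 47.3
Compute m * f = 52.4 * 125 = 6550.0
Compute log10(6550.0) = 3.816241
Compute 20 * 3.816241 = 76.3248
TL = 76.3248 - 47.3 = 29.02

29.02 dB


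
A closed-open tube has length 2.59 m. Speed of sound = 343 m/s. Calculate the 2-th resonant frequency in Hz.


Given values:
  Tube type: closed-open, L = 2.59 m, c = 343 m/s, n = 2
Formula: f_n = (2n - 1) * c / (4 * L)
Compute 2n - 1 = 2*2 - 1 = 3
Compute 4 * L = 4 * 2.59 = 10.36
f = 3 * 343 / 10.36
f = 99.32

99.32 Hz


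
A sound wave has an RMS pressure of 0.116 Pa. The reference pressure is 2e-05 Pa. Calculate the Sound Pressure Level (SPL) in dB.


Given values:
  p = 0.116 Pa
  p_ref = 2e-05 Pa
Formula: SPL = 20 * log10(p / p_ref)
Compute ratio: p / p_ref = 0.116 / 2e-05 = 5800
Compute log10: log10(5800) = 3.763428
Multiply: SPL = 20 * 3.763428 = 75.27

75.27 dB


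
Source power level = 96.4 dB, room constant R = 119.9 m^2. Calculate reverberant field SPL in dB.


Given values:
  Lw = 96.4 dB, R = 119.9 m^2
Formula: SPL = Lw + 10 * log10(4 / R)
Compute 4 / R = 4 / 119.9 = 0.033361
Compute 10 * log10(0.033361) = -14.7676
SPL = 96.4 + (-14.7676) = 81.63

81.63 dB


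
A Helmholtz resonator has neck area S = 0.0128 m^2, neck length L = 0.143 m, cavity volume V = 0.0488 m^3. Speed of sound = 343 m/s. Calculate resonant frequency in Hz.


Given values:
  S = 0.0128 m^2, L = 0.143 m, V = 0.0488 m^3, c = 343 m/s
Formula: f = (c / (2*pi)) * sqrt(S / (V * L))
Compute V * L = 0.0488 * 0.143 = 0.0069784
Compute S / (V * L) = 0.0128 / 0.0069784 = 1.8342
Compute sqrt(1.8342) = 1.354326
Compute c / (2*pi) = 343 / 6.283185 = 54.590148
f = 54.590148 * 1.354326 = 73.93

73.93 Hz


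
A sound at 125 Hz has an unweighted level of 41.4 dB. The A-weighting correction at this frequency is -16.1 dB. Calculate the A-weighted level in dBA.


Given values:
  SPL = 41.4 dB
  A-weighting at 125 Hz = -16.1 dB
Formula: L_A = SPL + A_weight
L_A = 41.4 + (-16.1)
L_A = 25.3

25.3 dBA


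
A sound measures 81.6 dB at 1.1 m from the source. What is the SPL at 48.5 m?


Given values:
  SPL1 = 81.6 dB, r1 = 1.1 m, r2 = 48.5 m
Formula: SPL2 = SPL1 - 20 * log10(r2 / r1)
Compute ratio: r2 / r1 = 48.5 / 1.1 = 44.0909
Compute log10: log10(44.0909) = 1.644349
Compute drop: 20 * 1.644349 = 32.887
SPL2 = 81.6 - 32.887 = 48.71

48.71 dB


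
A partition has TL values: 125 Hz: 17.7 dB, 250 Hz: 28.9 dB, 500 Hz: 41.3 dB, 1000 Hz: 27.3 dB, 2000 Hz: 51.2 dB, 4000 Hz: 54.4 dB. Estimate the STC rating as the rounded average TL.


Given TL values at each frequency:
  125 Hz: 17.7 dB
  250 Hz: 28.9 dB
  500 Hz: 41.3 dB
  1000 Hz: 27.3 dB
  2000 Hz: 51.2 dB
  4000 Hz: 54.4 dB
Formula: STC ~ round(average of TL values)
Sum = 17.7 + 28.9 + 41.3 + 27.3 + 51.2 + 54.4 = 220.8
Average = 220.8 / 6 = 36.8
Rounded: 37

37


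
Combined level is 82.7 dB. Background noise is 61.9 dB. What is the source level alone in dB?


Given values:
  L_total = 82.7 dB, L_bg = 61.9 dB
Formula: L_source = 10 * log10(10^(L_total/10) - 10^(L_bg/10))
Convert to linear:
  10^(82.7/10) = 186208713.6663
  10^(61.9/10) = 1548816.6189
Difference: 186208713.6663 - 1548816.6189 = 184659897.0474
L_source = 10 * log10(184659897.0474) = 82.66

82.66 dB


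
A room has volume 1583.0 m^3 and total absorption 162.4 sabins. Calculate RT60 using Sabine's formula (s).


Given values:
  V = 1583.0 m^3
  A = 162.4 sabins
Formula: RT60 = 0.161 * V / A
Numerator: 0.161 * 1583.0 = 254.863
RT60 = 254.863 / 162.4 = 1.569

1.569 s


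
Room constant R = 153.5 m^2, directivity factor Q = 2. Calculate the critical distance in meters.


Given values:
  R = 153.5 m^2, Q = 2
Formula: d_c = 0.141 * sqrt(Q * R)
Compute Q * R = 2 * 153.5 = 307.0
Compute sqrt(307.0) = 17.5214
d_c = 0.141 * 17.5214 = 2.471

2.471 m


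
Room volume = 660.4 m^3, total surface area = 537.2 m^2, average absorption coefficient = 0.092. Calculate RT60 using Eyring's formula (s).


Given values:
  V = 660.4 m^3, S = 537.2 m^2, alpha = 0.092
Formula: RT60 = 0.161 * V / (-S * ln(1 - alpha))
Compute ln(1 - 0.092) = ln(0.908) = -0.096511
Denominator: -537.2 * -0.096511 = 51.8457
Numerator: 0.161 * 660.4 = 106.3244
RT60 = 106.3244 / 51.8457 = 2.051

2.051 s


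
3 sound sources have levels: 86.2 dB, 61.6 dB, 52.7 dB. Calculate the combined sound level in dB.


Formula: L_total = 10 * log10( sum(10^(Li/10)) )
  Source 1: 10^(86.2/10) = 416869383.4703
  Source 2: 10^(61.6/10) = 1445439.7707
  Source 3: 10^(52.7/10) = 186208.7137
Sum of linear values = 418501031.9547
L_total = 10 * log10(418501031.9547) = 86.22

86.22 dB


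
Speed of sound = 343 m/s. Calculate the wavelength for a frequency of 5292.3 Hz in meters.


Given values:
  c = 343 m/s, f = 5292.3 Hz
Formula: lambda = c / f
lambda = 343 / 5292.3
lambda = 0.0648

0.0648 m


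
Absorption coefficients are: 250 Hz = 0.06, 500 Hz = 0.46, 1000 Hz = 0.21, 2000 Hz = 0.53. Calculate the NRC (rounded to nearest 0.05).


Given values:
  a_250 = 0.06, a_500 = 0.46
  a_1000 = 0.21, a_2000 = 0.53
Formula: NRC = (a250 + a500 + a1000 + a2000) / 4
Sum = 0.06 + 0.46 + 0.21 + 0.53 = 1.26
NRC = 1.26 / 4 = 0.315
Rounded to nearest 0.05: 0.3

0.3


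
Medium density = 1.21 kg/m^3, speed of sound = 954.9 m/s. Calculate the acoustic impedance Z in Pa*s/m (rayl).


Given values:
  rho = 1.21 kg/m^3
  c = 954.9 m/s
Formula: Z = rho * c
Z = 1.21 * 954.9
Z = 1155.43

1155.43 rayl


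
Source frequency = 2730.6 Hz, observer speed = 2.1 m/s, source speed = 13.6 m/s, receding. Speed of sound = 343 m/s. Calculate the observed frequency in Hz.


Given values:
  f_s = 2730.6 Hz, v_o = 2.1 m/s, v_s = 13.6 m/s
  Direction: receding
Formula: f_o = f_s * (c - v_o) / (c + v_s)
Numerator: c - v_o = 343 - 2.1 = 340.9
Denominator: c + v_s = 343 + 13.6 = 356.6
f_o = 2730.6 * 340.9 / 356.6 = 2610.38

2610.38 Hz


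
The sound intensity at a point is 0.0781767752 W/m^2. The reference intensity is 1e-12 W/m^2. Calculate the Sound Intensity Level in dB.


Given values:
  I = 0.0781767752 W/m^2
  I_ref = 1e-12 W/m^2
Formula: SIL = 10 * log10(I / I_ref)
Compute ratio: I / I_ref = 78176775200
Compute log10: log10(78176775200) = 10.893078
Multiply: SIL = 10 * 10.893078 = 108.93

108.93 dB


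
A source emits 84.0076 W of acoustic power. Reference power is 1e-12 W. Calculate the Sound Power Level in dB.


Given values:
  W = 84.0076 W
  W_ref = 1e-12 W
Formula: SWL = 10 * log10(W / W_ref)
Compute ratio: W / W_ref = 84007600000000
Compute log10: log10(84007600000000) = 13.924319
Multiply: SWL = 10 * 13.924319 = 139.24

139.24 dB


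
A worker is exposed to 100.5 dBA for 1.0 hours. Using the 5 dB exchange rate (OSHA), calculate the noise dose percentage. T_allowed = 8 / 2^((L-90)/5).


Given values:
  L = 100.5 dBA, T = 1.0 hours
Formula: T_allowed = 8 / 2^((L - 90) / 5)
Compute exponent: (100.5 - 90) / 5 = 2.1
Compute 2^(2.1) = 4.287094
T_allowed = 8 / 4.287094 = 1.866066 hours
Dose = (T / T_allowed) * 100
Dose = (1.0 / 1.866066) * 100 = 53.59

53.59 %


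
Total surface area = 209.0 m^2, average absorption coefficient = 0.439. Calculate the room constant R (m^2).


Given values:
  S = 209.0 m^2, alpha = 0.439
Formula: R = S * alpha / (1 - alpha)
Numerator: 209.0 * 0.439 = 91.751
Denominator: 1 - 0.439 = 0.561
R = 91.751 / 0.561 = 163.55

163.55 m^2


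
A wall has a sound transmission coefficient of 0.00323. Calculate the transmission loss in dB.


Given values:
  tau = 0.00323
Formula: TL = 10 * log10(1 / tau)
Compute 1 / tau = 1 / 0.00323 = 309.5975
Compute log10(309.5975) = 2.490797
TL = 10 * 2.490797 = 24.91

24.91 dB


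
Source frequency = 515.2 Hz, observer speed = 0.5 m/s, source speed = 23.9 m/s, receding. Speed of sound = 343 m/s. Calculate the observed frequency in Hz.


Given values:
  f_s = 515.2 Hz, v_o = 0.5 m/s, v_s = 23.9 m/s
  Direction: receding
Formula: f_o = f_s * (c - v_o) / (c + v_s)
Numerator: c - v_o = 343 - 0.5 = 342.5
Denominator: c + v_s = 343 + 23.9 = 366.9
f_o = 515.2 * 342.5 / 366.9 = 480.94

480.94 Hz


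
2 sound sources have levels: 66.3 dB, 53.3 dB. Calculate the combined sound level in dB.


Formula: L_total = 10 * log10( sum(10^(Li/10)) )
  Source 1: 10^(66.3/10) = 4265795.188
  Source 2: 10^(53.3/10) = 213796.209
Sum of linear values = 4479591.397
L_total = 10 * log10(4479591.397) = 66.51

66.51 dB


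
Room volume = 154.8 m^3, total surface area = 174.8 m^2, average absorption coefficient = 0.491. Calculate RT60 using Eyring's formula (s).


Given values:
  V = 154.8 m^3, S = 174.8 m^2, alpha = 0.491
Formula: RT60 = 0.161 * V / (-S * ln(1 - alpha))
Compute ln(1 - 0.491) = ln(0.509) = -0.675307
Denominator: -174.8 * -0.675307 = 118.0437
Numerator: 0.161 * 154.8 = 24.9228
RT60 = 24.9228 / 118.0437 = 0.211

0.211 s


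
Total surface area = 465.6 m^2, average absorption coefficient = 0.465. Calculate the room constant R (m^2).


Given values:
  S = 465.6 m^2, alpha = 0.465
Formula: R = S * alpha / (1 - alpha)
Numerator: 465.6 * 0.465 = 216.504
Denominator: 1 - 0.465 = 0.535
R = 216.504 / 0.535 = 404.68

404.68 m^2


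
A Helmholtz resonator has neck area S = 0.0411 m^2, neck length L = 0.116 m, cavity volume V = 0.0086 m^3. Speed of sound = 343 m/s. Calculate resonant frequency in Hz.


Given values:
  S = 0.0411 m^2, L = 0.116 m, V = 0.0086 m^3, c = 343 m/s
Formula: f = (c / (2*pi)) * sqrt(S / (V * L))
Compute V * L = 0.0086 * 0.116 = 0.0009976
Compute S / (V * L) = 0.0411 / 0.0009976 = 41.1989
Compute sqrt(41.1989) = 6.418637
Compute c / (2*pi) = 343 / 6.283185 = 54.590148
f = 54.590148 * 6.418637 = 350.39

350.39 Hz


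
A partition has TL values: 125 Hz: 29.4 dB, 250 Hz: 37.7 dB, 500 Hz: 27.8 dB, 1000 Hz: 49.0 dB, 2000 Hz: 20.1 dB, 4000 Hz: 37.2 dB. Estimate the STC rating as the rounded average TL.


Given TL values at each frequency:
  125 Hz: 29.4 dB
  250 Hz: 37.7 dB
  500 Hz: 27.8 dB
  1000 Hz: 49.0 dB
  2000 Hz: 20.1 dB
  4000 Hz: 37.2 dB
Formula: STC ~ round(average of TL values)
Sum = 29.4 + 37.7 + 27.8 + 49.0 + 20.1 + 37.2 = 201.2
Average = 201.2 / 6 = 33.53
Rounded: 34

34


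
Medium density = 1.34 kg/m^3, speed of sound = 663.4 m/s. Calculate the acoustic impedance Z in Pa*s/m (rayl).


Given values:
  rho = 1.34 kg/m^3
  c = 663.4 m/s
Formula: Z = rho * c
Z = 1.34 * 663.4
Z = 888.96

888.96 rayl


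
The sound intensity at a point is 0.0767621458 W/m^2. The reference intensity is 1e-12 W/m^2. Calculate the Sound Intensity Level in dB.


Given values:
  I = 0.0767621458 W/m^2
  I_ref = 1e-12 W/m^2
Formula: SIL = 10 * log10(I / I_ref)
Compute ratio: I / I_ref = 76762145800
Compute log10: log10(76762145800) = 10.885147
Multiply: SIL = 10 * 10.885147 = 108.85

108.85 dB


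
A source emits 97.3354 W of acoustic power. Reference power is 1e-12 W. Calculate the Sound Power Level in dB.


Given values:
  W = 97.3354 W
  W_ref = 1e-12 W
Formula: SWL = 10 * log10(W / W_ref)
Compute ratio: W / W_ref = 97335400000000
Compute log10: log10(97335400000000) = 13.988271
Multiply: SWL = 10 * 13.988271 = 139.88

139.88 dB


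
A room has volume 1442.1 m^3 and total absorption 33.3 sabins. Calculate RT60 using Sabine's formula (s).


Given values:
  V = 1442.1 m^3
  A = 33.3 sabins
Formula: RT60 = 0.161 * V / A
Numerator: 0.161 * 1442.1 = 232.1781
RT60 = 232.1781 / 33.3 = 6.972

6.972 s


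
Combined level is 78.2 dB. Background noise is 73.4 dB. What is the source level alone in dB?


Given values:
  L_total = 78.2 dB, L_bg = 73.4 dB
Formula: L_source = 10 * log10(10^(L_total/10) - 10^(L_bg/10))
Convert to linear:
  10^(78.2/10) = 66069344.8008
  10^(73.4/10) = 21877616.2395
Difference: 66069344.8008 - 21877616.2395 = 44191728.5613
L_source = 10 * log10(44191728.5613) = 76.45

76.45 dB


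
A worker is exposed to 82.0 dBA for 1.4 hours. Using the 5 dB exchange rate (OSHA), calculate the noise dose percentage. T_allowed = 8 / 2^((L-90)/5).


Given values:
  L = 82.0 dBA, T = 1.4 hours
Formula: T_allowed = 8 / 2^((L - 90) / 5)
Compute exponent: (82.0 - 90) / 5 = -1.6
Compute 2^(-1.6) = 0.329877
T_allowed = 8 / 0.329877 = 24.251463 hours
Dose = (T / T_allowed) * 100
Dose = (1.4 / 24.251463) * 100 = 5.77

5.77 %


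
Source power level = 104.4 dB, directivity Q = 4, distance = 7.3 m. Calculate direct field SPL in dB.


Given values:
  Lw = 104.4 dB, Q = 4, r = 7.3 m
Formula: SPL = Lw + 10 * log10(Q / (4 * pi * r^2))
Compute 4 * pi * r^2 = 4 * pi * 7.3^2 = 669.6619
Compute Q / denom = 4 / 669.6619 = 0.00597316
Compute 10 * log10(0.00597316) = -22.238
SPL = 104.4 + (-22.238) = 82.16

82.16 dB


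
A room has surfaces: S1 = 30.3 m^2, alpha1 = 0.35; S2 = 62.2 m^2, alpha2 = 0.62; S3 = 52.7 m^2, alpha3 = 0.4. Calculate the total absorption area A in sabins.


Given surfaces:
  Surface 1: 30.3 * 0.35 = 10.605
  Surface 2: 62.2 * 0.62 = 38.564
  Surface 3: 52.7 * 0.4 = 21.08
Formula: A = sum(Si * alpha_i)
A = 10.605 + 38.564 + 21.08
A = 70.25

70.25 sabins


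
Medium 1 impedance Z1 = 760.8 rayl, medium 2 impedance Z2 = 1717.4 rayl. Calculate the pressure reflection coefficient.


Given values:
  Z1 = 760.8 rayl, Z2 = 1717.4 rayl
Formula: R = (Z2 - Z1) / (Z2 + Z1)
Numerator: Z2 - Z1 = 1717.4 - 760.8 = 956.6
Denominator: Z2 + Z1 = 1717.4 + 760.8 = 2478.2
R = 956.6 / 2478.2 = 0.386

0.386


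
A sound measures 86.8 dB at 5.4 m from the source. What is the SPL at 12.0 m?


Given values:
  SPL1 = 86.8 dB, r1 = 5.4 m, r2 = 12.0 m
Formula: SPL2 = SPL1 - 20 * log10(r2 / r1)
Compute ratio: r2 / r1 = 12.0 / 5.4 = 2.2222
Compute log10: log10(2.2222) = 0.346783
Compute drop: 20 * 0.346783 = 6.9357
SPL2 = 86.8 - 6.9357 = 79.86

79.86 dB


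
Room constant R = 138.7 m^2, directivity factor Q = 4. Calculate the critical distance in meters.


Given values:
  R = 138.7 m^2, Q = 4
Formula: d_c = 0.141 * sqrt(Q * R)
Compute Q * R = 4 * 138.7 = 554.8
Compute sqrt(554.8) = 23.5542
d_c = 0.141 * 23.5542 = 3.321

3.321 m


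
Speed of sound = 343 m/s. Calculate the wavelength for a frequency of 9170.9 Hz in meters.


Given values:
  c = 343 m/s, f = 9170.9 Hz
Formula: lambda = c / f
lambda = 343 / 9170.9
lambda = 0.0374

0.0374 m


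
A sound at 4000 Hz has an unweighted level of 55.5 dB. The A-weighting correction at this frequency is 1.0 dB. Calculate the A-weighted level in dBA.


Given values:
  SPL = 55.5 dB
  A-weighting at 4000 Hz = 1.0 dB
Formula: L_A = SPL + A_weight
L_A = 55.5 + (1.0)
L_A = 56.5

56.5 dBA


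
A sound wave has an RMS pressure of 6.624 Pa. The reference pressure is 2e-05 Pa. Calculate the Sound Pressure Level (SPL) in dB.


Given values:
  p = 6.624 Pa
  p_ref = 2e-05 Pa
Formula: SPL = 20 * log10(p / p_ref)
Compute ratio: p / p_ref = 6.624 / 2e-05 = 331200
Compute log10: log10(331200) = 5.52009
Multiply: SPL = 20 * 5.52009 = 110.4

110.4 dB


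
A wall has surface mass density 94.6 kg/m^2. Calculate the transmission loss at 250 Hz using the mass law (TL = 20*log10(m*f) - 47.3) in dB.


Given values:
  m = 94.6 kg/m^2, f = 250 Hz
Formula: TL = 20 * log10(m * f) - 47.3
Compute m * f = 94.6 * 250 = 23650.0
Compute log10(23650.0) = 4.373831
Compute 20 * 4.373831 = 87.4766
TL = 87.4766 - 47.3 = 40.18

40.18 dB


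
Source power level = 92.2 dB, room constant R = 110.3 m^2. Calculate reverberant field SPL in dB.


Given values:
  Lw = 92.2 dB, R = 110.3 m^2
Formula: SPL = Lw + 10 * log10(4 / R)
Compute 4 / R = 4 / 110.3 = 0.036265
Compute 10 * log10(0.036265) = -14.4051
SPL = 92.2 + (-14.4051) = 77.79

77.79 dB


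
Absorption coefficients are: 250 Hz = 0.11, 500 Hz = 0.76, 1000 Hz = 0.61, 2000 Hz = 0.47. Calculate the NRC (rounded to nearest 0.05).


Given values:
  a_250 = 0.11, a_500 = 0.76
  a_1000 = 0.61, a_2000 = 0.47
Formula: NRC = (a250 + a500 + a1000 + a2000) / 4
Sum = 0.11 + 0.76 + 0.61 + 0.47 = 1.95
NRC = 1.95 / 4 = 0.4875
Rounded to nearest 0.05: 0.5

0.5


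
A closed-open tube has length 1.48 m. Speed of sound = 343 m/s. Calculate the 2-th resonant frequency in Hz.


Given values:
  Tube type: closed-open, L = 1.48 m, c = 343 m/s, n = 2
Formula: f_n = (2n - 1) * c / (4 * L)
Compute 2n - 1 = 2*2 - 1 = 3
Compute 4 * L = 4 * 1.48 = 5.92
f = 3 * 343 / 5.92
f = 173.82

173.82 Hz


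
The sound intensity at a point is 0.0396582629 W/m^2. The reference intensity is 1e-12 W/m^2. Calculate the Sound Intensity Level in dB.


Given values:
  I = 0.0396582629 W/m^2
  I_ref = 1e-12 W/m^2
Formula: SIL = 10 * log10(I / I_ref)
Compute ratio: I / I_ref = 39658262900
Compute log10: log10(39658262900) = 10.598334
Multiply: SIL = 10 * 10.598334 = 105.98

105.98 dB


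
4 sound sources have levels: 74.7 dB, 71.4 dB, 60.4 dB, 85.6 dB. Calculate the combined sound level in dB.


Formula: L_total = 10 * log10( sum(10^(Li/10)) )
  Source 1: 10^(74.7/10) = 29512092.2667
  Source 2: 10^(71.4/10) = 13803842.646
  Source 3: 10^(60.4/10) = 1096478.1961
  Source 4: 10^(85.6/10) = 363078054.7701
Sum of linear values = 407490467.8789
L_total = 10 * log10(407490467.8789) = 86.1

86.1 dB


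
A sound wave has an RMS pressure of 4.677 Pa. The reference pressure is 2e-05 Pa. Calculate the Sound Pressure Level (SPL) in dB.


Given values:
  p = 4.677 Pa
  p_ref = 2e-05 Pa
Formula: SPL = 20 * log10(p / p_ref)
Compute ratio: p / p_ref = 4.677 / 2e-05 = 233850
Compute log10: log10(233850) = 5.368937
Multiply: SPL = 20 * 5.368937 = 107.38

107.38 dB


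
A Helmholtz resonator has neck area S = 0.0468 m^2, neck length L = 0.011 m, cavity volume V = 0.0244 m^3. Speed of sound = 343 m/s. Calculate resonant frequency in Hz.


Given values:
  S = 0.0468 m^2, L = 0.011 m, V = 0.0244 m^3, c = 343 m/s
Formula: f = (c / (2*pi)) * sqrt(S / (V * L))
Compute V * L = 0.0244 * 0.011 = 0.0002684
Compute S / (V * L) = 0.0468 / 0.0002684 = 174.3666
Compute sqrt(174.3666) = 13.204795
Compute c / (2*pi) = 343 / 6.283185 = 54.590148
f = 54.590148 * 13.204795 = 720.85

720.85 Hz


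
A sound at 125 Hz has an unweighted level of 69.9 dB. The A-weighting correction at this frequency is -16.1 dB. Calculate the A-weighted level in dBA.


Given values:
  SPL = 69.9 dB
  A-weighting at 125 Hz = -16.1 dB
Formula: L_A = SPL + A_weight
L_A = 69.9 + (-16.1)
L_A = 53.8

53.8 dBA


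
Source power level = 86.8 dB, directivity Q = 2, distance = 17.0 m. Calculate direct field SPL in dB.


Given values:
  Lw = 86.8 dB, Q = 2, r = 17.0 m
Formula: SPL = Lw + 10 * log10(Q / (4 * pi * r^2))
Compute 4 * pi * r^2 = 4 * pi * 17.0^2 = 3631.6811
Compute Q / denom = 2 / 3631.6811 = 0.00055071
Compute 10 * log10(0.00055071) = -32.5908
SPL = 86.8 + (-32.5908) = 54.21

54.21 dB


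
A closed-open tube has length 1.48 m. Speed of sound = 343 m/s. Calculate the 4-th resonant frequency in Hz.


Given values:
  Tube type: closed-open, L = 1.48 m, c = 343 m/s, n = 4
Formula: f_n = (2n - 1) * c / (4 * L)
Compute 2n - 1 = 2*4 - 1 = 7
Compute 4 * L = 4 * 1.48 = 5.92
f = 7 * 343 / 5.92
f = 405.57

405.57 Hz


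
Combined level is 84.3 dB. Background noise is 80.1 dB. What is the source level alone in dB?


Given values:
  L_total = 84.3 dB, L_bg = 80.1 dB
Formula: L_source = 10 * log10(10^(L_total/10) - 10^(L_bg/10))
Convert to linear:
  10^(84.3/10) = 269153480.3927
  10^(80.1/10) = 102329299.2281
Difference: 269153480.3927 - 102329299.2281 = 166824181.1646
L_source = 10 * log10(166824181.1646) = 82.22

82.22 dB


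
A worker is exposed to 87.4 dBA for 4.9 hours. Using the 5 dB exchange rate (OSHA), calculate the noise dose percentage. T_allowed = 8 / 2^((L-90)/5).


Given values:
  L = 87.4 dBA, T = 4.9 hours
Formula: T_allowed = 8 / 2^((L - 90) / 5)
Compute exponent: (87.4 - 90) / 5 = -0.52
Compute 2^(-0.52) = 0.697372
T_allowed = 8 / 0.697372 = 11.471639 hours
Dose = (T / T_allowed) * 100
Dose = (4.9 / 11.471639) * 100 = 42.71

42.71 %


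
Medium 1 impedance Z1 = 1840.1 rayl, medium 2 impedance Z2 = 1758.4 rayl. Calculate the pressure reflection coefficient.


Given values:
  Z1 = 1840.1 rayl, Z2 = 1758.4 rayl
Formula: R = (Z2 - Z1) / (Z2 + Z1)
Numerator: Z2 - Z1 = 1758.4 - 1840.1 = -81.7
Denominator: Z2 + Z1 = 1758.4 + 1840.1 = 3598.5
R = -81.7 / 3598.5 = -0.0227

-0.0227


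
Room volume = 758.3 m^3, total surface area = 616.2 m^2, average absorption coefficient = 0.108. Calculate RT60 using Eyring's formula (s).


Given values:
  V = 758.3 m^3, S = 616.2 m^2, alpha = 0.108
Formula: RT60 = 0.161 * V / (-S * ln(1 - alpha))
Compute ln(1 - 0.108) = ln(0.892) = -0.114289
Denominator: -616.2 * -0.114289 = 70.4249
Numerator: 0.161 * 758.3 = 122.0863
RT60 = 122.0863 / 70.4249 = 1.734

1.734 s


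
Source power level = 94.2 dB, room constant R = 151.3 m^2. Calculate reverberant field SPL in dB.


Given values:
  Lw = 94.2 dB, R = 151.3 m^2
Formula: SPL = Lw + 10 * log10(4 / R)
Compute 4 / R = 4 / 151.3 = 0.026438
Compute 10 * log10(0.026438) = -15.7777
SPL = 94.2 + (-15.7777) = 78.42

78.42 dB


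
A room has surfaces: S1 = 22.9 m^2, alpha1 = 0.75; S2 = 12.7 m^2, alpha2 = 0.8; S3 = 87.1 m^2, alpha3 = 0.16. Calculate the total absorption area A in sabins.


Given surfaces:
  Surface 1: 22.9 * 0.75 = 17.175
  Surface 2: 12.7 * 0.8 = 10.16
  Surface 3: 87.1 * 0.16 = 13.936
Formula: A = sum(Si * alpha_i)
A = 17.175 + 10.16 + 13.936
A = 41.27

41.27 sabins


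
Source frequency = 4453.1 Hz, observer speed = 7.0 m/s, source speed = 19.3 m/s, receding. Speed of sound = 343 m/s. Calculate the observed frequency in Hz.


Given values:
  f_s = 4453.1 Hz, v_o = 7.0 m/s, v_s = 19.3 m/s
  Direction: receding
Formula: f_o = f_s * (c - v_o) / (c + v_s)
Numerator: c - v_o = 343 - 7.0 = 336.0
Denominator: c + v_s = 343 + 19.3 = 362.3
f_o = 4453.1 * 336.0 / 362.3 = 4129.84

4129.84 Hz


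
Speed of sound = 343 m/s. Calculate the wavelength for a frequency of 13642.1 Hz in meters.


Given values:
  c = 343 m/s, f = 13642.1 Hz
Formula: lambda = c / f
lambda = 343 / 13642.1
lambda = 0.0251

0.0251 m


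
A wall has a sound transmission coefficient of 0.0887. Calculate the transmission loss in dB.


Given values:
  tau = 0.0887
Formula: TL = 10 * log10(1 / tau)
Compute 1 / tau = 1 / 0.0887 = 11.274
Compute log10(11.274) = 1.052078
TL = 10 * 1.052078 = 10.52

10.52 dB


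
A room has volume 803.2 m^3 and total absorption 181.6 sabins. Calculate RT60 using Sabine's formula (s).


Given values:
  V = 803.2 m^3
  A = 181.6 sabins
Formula: RT60 = 0.161 * V / A
Numerator: 0.161 * 803.2 = 129.3152
RT60 = 129.3152 / 181.6 = 0.712

0.712 s


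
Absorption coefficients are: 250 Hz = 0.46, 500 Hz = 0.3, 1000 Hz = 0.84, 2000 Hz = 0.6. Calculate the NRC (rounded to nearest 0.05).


Given values:
  a_250 = 0.46, a_500 = 0.3
  a_1000 = 0.84, a_2000 = 0.6
Formula: NRC = (a250 + a500 + a1000 + a2000) / 4
Sum = 0.46 + 0.3 + 0.84 + 0.6 = 2.2
NRC = 2.2 / 4 = 0.55
Rounded to nearest 0.05: 0.55

0.55


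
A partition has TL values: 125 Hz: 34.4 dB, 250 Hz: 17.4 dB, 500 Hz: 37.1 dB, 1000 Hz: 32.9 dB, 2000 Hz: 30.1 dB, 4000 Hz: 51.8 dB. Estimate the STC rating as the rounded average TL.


Given TL values at each frequency:
  125 Hz: 34.4 dB
  250 Hz: 17.4 dB
  500 Hz: 37.1 dB
  1000 Hz: 32.9 dB
  2000 Hz: 30.1 dB
  4000 Hz: 51.8 dB
Formula: STC ~ round(average of TL values)
Sum = 34.4 + 17.4 + 37.1 + 32.9 + 30.1 + 51.8 = 203.7
Average = 203.7 / 6 = 33.95
Rounded: 34

34


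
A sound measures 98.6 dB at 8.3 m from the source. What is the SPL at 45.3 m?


Given values:
  SPL1 = 98.6 dB, r1 = 8.3 m, r2 = 45.3 m
Formula: SPL2 = SPL1 - 20 * log10(r2 / r1)
Compute ratio: r2 / r1 = 45.3 / 8.3 = 5.4578
Compute log10: log10(5.4578) = 0.737018
Compute drop: 20 * 0.737018 = 14.7404
SPL2 = 98.6 - 14.7404 = 83.86

83.86 dB


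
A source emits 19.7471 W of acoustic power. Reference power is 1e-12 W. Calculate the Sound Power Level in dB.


Given values:
  W = 19.7471 W
  W_ref = 1e-12 W
Formula: SWL = 10 * log10(W / W_ref)
Compute ratio: W / W_ref = 19747100000000
Compute log10: log10(19747100000000) = 13.295503
Multiply: SWL = 10 * 13.295503 = 132.96

132.96 dB


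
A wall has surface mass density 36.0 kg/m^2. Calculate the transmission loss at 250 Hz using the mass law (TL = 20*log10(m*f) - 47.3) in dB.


Given values:
  m = 36.0 kg/m^2, f = 250 Hz
Formula: TL = 20 * log10(m * f) - 47.3
Compute m * f = 36.0 * 250 = 9000.0
Compute log10(9000.0) = 3.954243
Compute 20 * 3.954243 = 79.0849
TL = 79.0849 - 47.3 = 31.78

31.78 dB


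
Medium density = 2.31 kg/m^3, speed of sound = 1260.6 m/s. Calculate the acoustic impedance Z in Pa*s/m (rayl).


Given values:
  rho = 2.31 kg/m^3
  c = 1260.6 m/s
Formula: Z = rho * c
Z = 2.31 * 1260.6
Z = 2911.99

2911.99 rayl


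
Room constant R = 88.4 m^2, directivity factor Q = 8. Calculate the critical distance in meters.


Given values:
  R = 88.4 m^2, Q = 8
Formula: d_c = 0.141 * sqrt(Q * R)
Compute Q * R = 8 * 88.4 = 707.2
Compute sqrt(707.2) = 26.5932
d_c = 0.141 * 26.5932 = 3.75

3.75 m


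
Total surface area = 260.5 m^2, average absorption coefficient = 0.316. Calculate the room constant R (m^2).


Given values:
  S = 260.5 m^2, alpha = 0.316
Formula: R = S * alpha / (1 - alpha)
Numerator: 260.5 * 0.316 = 82.318
Denominator: 1 - 0.316 = 0.684
R = 82.318 / 0.684 = 120.35

120.35 m^2


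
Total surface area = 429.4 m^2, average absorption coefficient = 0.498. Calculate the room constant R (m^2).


Given values:
  S = 429.4 m^2, alpha = 0.498
Formula: R = S * alpha / (1 - alpha)
Numerator: 429.4 * 0.498 = 213.8412
Denominator: 1 - 0.498 = 0.502
R = 213.8412 / 0.502 = 425.98

425.98 m^2


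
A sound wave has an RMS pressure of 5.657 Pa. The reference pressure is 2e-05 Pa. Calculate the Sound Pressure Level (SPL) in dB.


Given values:
  p = 5.657 Pa
  p_ref = 2e-05 Pa
Formula: SPL = 20 * log10(p / p_ref)
Compute ratio: p / p_ref = 5.657 / 2e-05 = 282850
Compute log10: log10(282850) = 5.451556
Multiply: SPL = 20 * 5.451556 = 109.03

109.03 dB


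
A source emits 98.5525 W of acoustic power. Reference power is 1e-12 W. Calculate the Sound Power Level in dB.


Given values:
  W = 98.5525 W
  W_ref = 1e-12 W
Formula: SWL = 10 * log10(W / W_ref)
Compute ratio: W / W_ref = 98552500000000
Compute log10: log10(98552500000000) = 13.993668
Multiply: SWL = 10 * 13.993668 = 139.94

139.94 dB


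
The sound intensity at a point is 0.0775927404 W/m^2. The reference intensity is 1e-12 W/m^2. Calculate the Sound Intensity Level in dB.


Given values:
  I = 0.0775927404 W/m^2
  I_ref = 1e-12 W/m^2
Formula: SIL = 10 * log10(I / I_ref)
Compute ratio: I / I_ref = 77592740400
Compute log10: log10(77592740400) = 10.889821
Multiply: SIL = 10 * 10.889821 = 108.9

108.9 dB


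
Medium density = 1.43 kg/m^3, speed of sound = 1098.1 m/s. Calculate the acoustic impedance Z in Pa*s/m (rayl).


Given values:
  rho = 1.43 kg/m^3
  c = 1098.1 m/s
Formula: Z = rho * c
Z = 1.43 * 1098.1
Z = 1570.28

1570.28 rayl


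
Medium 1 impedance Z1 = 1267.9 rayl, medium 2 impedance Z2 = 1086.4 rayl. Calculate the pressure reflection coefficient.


Given values:
  Z1 = 1267.9 rayl, Z2 = 1086.4 rayl
Formula: R = (Z2 - Z1) / (Z2 + Z1)
Numerator: Z2 - Z1 = 1086.4 - 1267.9 = -181.5
Denominator: Z2 + Z1 = 1086.4 + 1267.9 = 2354.3
R = -181.5 / 2354.3 = -0.0771

-0.0771


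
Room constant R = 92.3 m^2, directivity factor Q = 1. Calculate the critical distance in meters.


Given values:
  R = 92.3 m^2, Q = 1
Formula: d_c = 0.141 * sqrt(Q * R)
Compute Q * R = 1 * 92.3 = 92.3
Compute sqrt(92.3) = 9.6073
d_c = 0.141 * 9.6073 = 1.355

1.355 m


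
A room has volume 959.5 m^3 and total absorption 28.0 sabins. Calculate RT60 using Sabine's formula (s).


Given values:
  V = 959.5 m^3
  A = 28.0 sabins
Formula: RT60 = 0.161 * V / A
Numerator: 0.161 * 959.5 = 154.4795
RT60 = 154.4795 / 28.0 = 5.517

5.517 s


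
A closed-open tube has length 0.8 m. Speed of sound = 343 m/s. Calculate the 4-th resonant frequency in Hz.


Given values:
  Tube type: closed-open, L = 0.8 m, c = 343 m/s, n = 4
Formula: f_n = (2n - 1) * c / (4 * L)
Compute 2n - 1 = 2*4 - 1 = 7
Compute 4 * L = 4 * 0.8 = 3.2
f = 7 * 343 / 3.2
f = 750.31

750.31 Hz


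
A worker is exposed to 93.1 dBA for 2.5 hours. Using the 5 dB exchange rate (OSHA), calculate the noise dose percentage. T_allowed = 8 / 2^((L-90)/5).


Given values:
  L = 93.1 dBA, T = 2.5 hours
Formula: T_allowed = 8 / 2^((L - 90) / 5)
Compute exponent: (93.1 - 90) / 5 = 0.62
Compute 2^(0.62) = 1.536875
T_allowed = 8 / 1.536875 = 5.205368 hours
Dose = (T / T_allowed) * 100
Dose = (2.5 / 5.205368) * 100 = 48.03

48.03 %


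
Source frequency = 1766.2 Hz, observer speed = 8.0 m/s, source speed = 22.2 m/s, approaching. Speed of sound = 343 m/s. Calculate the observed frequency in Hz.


Given values:
  f_s = 1766.2 Hz, v_o = 8.0 m/s, v_s = 22.2 m/s
  Direction: approaching
Formula: f_o = f_s * (c + v_o) / (c - v_s)
Numerator: c + v_o = 343 + 8.0 = 351.0
Denominator: c - v_s = 343 - 22.2 = 320.8
f_o = 1766.2 * 351.0 / 320.8 = 1932.47

1932.47 Hz


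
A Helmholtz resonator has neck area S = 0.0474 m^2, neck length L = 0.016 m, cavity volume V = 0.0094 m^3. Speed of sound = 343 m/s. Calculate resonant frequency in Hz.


Given values:
  S = 0.0474 m^2, L = 0.016 m, V = 0.0094 m^3, c = 343 m/s
Formula: f = (c / (2*pi)) * sqrt(S / (V * L))
Compute V * L = 0.0094 * 0.016 = 0.0001504
Compute S / (V * L) = 0.0474 / 0.0001504 = 315.1596
Compute sqrt(315.1596) = 17.752735
Compute c / (2*pi) = 343 / 6.283185 = 54.590148
f = 54.590148 * 17.752735 = 969.12

969.12 Hz


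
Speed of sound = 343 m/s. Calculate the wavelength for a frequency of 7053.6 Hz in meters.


Given values:
  c = 343 m/s, f = 7053.6 Hz
Formula: lambda = c / f
lambda = 343 / 7053.6
lambda = 0.0486

0.0486 m


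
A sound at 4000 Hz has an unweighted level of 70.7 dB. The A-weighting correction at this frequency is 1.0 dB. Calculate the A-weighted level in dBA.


Given values:
  SPL = 70.7 dB
  A-weighting at 4000 Hz = 1.0 dB
Formula: L_A = SPL + A_weight
L_A = 70.7 + (1.0)
L_A = 71.7

71.7 dBA


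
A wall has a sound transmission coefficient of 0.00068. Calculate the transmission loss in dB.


Given values:
  tau = 0.00068
Formula: TL = 10 * log10(1 / tau)
Compute 1 / tau = 1 / 0.00068 = 1470.5882
Compute log10(1470.5882) = 3.167491
TL = 10 * 3.167491 = 31.67

31.67 dB


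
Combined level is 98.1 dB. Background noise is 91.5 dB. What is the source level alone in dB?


Given values:
  L_total = 98.1 dB, L_bg = 91.5 dB
Formula: L_source = 10 * log10(10^(L_total/10) - 10^(L_bg/10))
Convert to linear:
  10^(98.1/10) = 6456542290.3465
  10^(91.5/10) = 1412537544.6228
Difference: 6456542290.3465 - 1412537544.6228 = 5044004745.7237
L_source = 10 * log10(5044004745.7237) = 97.03

97.03 dB


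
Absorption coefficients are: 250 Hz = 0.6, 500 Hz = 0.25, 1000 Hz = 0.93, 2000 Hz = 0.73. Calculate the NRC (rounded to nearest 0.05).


Given values:
  a_250 = 0.6, a_500 = 0.25
  a_1000 = 0.93, a_2000 = 0.73
Formula: NRC = (a250 + a500 + a1000 + a2000) / 4
Sum = 0.6 + 0.25 + 0.93 + 0.73 = 2.51
NRC = 2.51 / 4 = 0.6275
Rounded to nearest 0.05: 0.65

0.65


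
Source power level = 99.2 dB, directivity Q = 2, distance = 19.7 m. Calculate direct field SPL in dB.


Given values:
  Lw = 99.2 dB, Q = 2, r = 19.7 m
Formula: SPL = Lw + 10 * log10(Q / (4 * pi * r^2))
Compute 4 * pi * r^2 = 4 * pi * 19.7^2 = 4876.8828
Compute Q / denom = 2 / 4876.8828 = 0.0004101
Compute 10 * log10(0.0004101) = -33.8711
SPL = 99.2 + (-33.8711) = 65.33

65.33 dB


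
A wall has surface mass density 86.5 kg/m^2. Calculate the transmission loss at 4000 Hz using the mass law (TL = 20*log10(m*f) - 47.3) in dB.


Given values:
  m = 86.5 kg/m^2, f = 4000 Hz
Formula: TL = 20 * log10(m * f) - 47.3
Compute m * f = 86.5 * 4000 = 346000.0
Compute log10(346000.0) = 5.539076
Compute 20 * 5.539076 = 110.7815
TL = 110.7815 - 47.3 = 63.48

63.48 dB


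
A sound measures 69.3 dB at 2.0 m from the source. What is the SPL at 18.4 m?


Given values:
  SPL1 = 69.3 dB, r1 = 2.0 m, r2 = 18.4 m
Formula: SPL2 = SPL1 - 20 * log10(r2 / r1)
Compute ratio: r2 / r1 = 18.4 / 2.0 = 9.2
Compute log10: log10(9.2) = 0.963788
Compute drop: 20 * 0.963788 = 19.2758
SPL2 = 69.3 - 19.2758 = 50.02

50.02 dB


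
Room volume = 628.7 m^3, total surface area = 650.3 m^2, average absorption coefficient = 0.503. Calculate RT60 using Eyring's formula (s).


Given values:
  V = 628.7 m^3, S = 650.3 m^2, alpha = 0.503
Formula: RT60 = 0.161 * V / (-S * ln(1 - alpha))
Compute ln(1 - 0.503) = ln(0.497) = -0.699165
Denominator: -650.3 * -0.699165 = 454.667
Numerator: 0.161 * 628.7 = 101.2207
RT60 = 101.2207 / 454.667 = 0.223

0.223 s


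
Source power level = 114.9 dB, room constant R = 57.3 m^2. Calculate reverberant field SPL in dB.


Given values:
  Lw = 114.9 dB, R = 57.3 m^2
Formula: SPL = Lw + 10 * log10(4 / R)
Compute 4 / R = 4 / 57.3 = 0.069808
Compute 10 * log10(0.069808) = -11.5609
SPL = 114.9 + (-11.5609) = 103.34

103.34 dB


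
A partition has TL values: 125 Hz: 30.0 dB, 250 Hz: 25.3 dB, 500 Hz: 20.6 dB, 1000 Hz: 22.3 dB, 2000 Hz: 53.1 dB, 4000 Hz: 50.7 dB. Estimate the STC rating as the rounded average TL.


Given TL values at each frequency:
  125 Hz: 30.0 dB
  250 Hz: 25.3 dB
  500 Hz: 20.6 dB
  1000 Hz: 22.3 dB
  2000 Hz: 53.1 dB
  4000 Hz: 50.7 dB
Formula: STC ~ round(average of TL values)
Sum = 30.0 + 25.3 + 20.6 + 22.3 + 53.1 + 50.7 = 202.0
Average = 202.0 / 6 = 33.67
Rounded: 34

34


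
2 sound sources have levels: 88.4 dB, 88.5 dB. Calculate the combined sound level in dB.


Formula: L_total = 10 * log10( sum(10^(Li/10)) )
  Source 1: 10^(88.4/10) = 691830970.9189
  Source 2: 10^(88.5/10) = 707945784.3841
Sum of linear values = 1399776755.303
L_total = 10 * log10(1399776755.303) = 91.46

91.46 dB


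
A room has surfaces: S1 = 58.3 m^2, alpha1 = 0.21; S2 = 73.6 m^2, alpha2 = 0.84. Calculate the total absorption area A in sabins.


Given surfaces:
  Surface 1: 58.3 * 0.21 = 12.243
  Surface 2: 73.6 * 0.84 = 61.824
Formula: A = sum(Si * alpha_i)
A = 12.243 + 61.824
A = 74.07

74.07 sabins


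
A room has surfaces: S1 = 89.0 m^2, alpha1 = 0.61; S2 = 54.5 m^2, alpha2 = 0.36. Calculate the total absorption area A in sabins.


Given surfaces:
  Surface 1: 89.0 * 0.61 = 54.29
  Surface 2: 54.5 * 0.36 = 19.62
Formula: A = sum(Si * alpha_i)
A = 54.29 + 19.62
A = 73.91

73.91 sabins
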